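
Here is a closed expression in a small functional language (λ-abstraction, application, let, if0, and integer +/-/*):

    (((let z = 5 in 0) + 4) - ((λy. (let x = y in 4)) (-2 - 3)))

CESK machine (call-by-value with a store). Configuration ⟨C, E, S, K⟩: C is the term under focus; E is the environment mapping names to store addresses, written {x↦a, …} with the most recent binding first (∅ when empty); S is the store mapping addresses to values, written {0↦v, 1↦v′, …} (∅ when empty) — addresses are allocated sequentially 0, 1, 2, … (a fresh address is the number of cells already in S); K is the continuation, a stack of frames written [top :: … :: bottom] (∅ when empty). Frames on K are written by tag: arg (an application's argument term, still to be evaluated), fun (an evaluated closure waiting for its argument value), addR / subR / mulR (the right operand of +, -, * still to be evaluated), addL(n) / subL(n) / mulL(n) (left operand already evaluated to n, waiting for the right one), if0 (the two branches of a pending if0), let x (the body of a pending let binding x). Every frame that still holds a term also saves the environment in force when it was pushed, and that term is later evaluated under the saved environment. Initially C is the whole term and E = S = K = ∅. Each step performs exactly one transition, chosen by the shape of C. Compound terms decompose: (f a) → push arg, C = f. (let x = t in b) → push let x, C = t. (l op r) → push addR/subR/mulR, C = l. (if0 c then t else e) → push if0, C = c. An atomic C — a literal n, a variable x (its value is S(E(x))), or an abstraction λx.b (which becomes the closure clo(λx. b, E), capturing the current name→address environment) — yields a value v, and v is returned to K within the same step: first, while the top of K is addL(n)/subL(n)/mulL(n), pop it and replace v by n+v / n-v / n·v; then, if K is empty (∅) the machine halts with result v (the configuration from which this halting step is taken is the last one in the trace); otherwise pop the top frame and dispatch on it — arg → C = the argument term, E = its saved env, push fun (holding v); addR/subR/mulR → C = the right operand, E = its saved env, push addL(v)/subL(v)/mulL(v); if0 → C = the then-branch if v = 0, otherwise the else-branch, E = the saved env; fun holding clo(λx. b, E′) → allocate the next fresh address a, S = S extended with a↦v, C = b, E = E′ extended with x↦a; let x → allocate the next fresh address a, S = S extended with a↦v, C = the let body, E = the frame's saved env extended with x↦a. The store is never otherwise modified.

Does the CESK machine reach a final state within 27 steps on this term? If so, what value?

step 0: [C=(((let z = 5 in 0) + 4) - ((λy. (let x = y in 4)) (-2 - 3))) | E=∅ | S=∅ | K=∅]
step 1: [C=((let z = 5 in 0) + 4) | E=∅ | S=∅ | K=[subR]]
step 2: [C=(let z = 5 in 0) | E=∅ | S=∅ | K=[addR :: subR]]
step 3: [C=5 | E=∅ | S=∅ | K=[let z :: addR :: subR]]
step 4: [C=0 | E={z↦0} | S={0↦5} | K=[addR :: subR]]
step 5: [C=4 | E=∅ | S={0↦5} | K=[addL(0) :: subR]]
step 6: [C=((λy. (let x = y in 4)) (-2 - 3)) | E=∅ | S={0↦5} | K=[subL(4)]]
step 7: [C=(λy. (let x = y in 4)) | E=∅ | S={0↦5} | K=[arg :: subL(4)]]
step 8: [C=(-2 - 3) | E=∅ | S={0↦5} | K=[fun :: subL(4)]]
step 9: [C=-2 | E=∅ | S={0↦5} | K=[subR :: fun :: subL(4)]]
step 10: [C=3 | E=∅ | S={0↦5} | K=[subL(-2) :: fun :: subL(4)]]
step 11: [C=(let x = y in 4) | E={y↦1} | S={0↦5, 1↦-5} | K=[subL(4)]]
step 12: [C=y | E={y↦1} | S={0↦5, 1↦-5} | K=[let x :: subL(4)]]
step 13: [C=4 | E={x↦2, y↦1} | S={0↦5, 1↦-5, 2↦-5} | K=[subL(4)]]
→ final value 0

Answer: 0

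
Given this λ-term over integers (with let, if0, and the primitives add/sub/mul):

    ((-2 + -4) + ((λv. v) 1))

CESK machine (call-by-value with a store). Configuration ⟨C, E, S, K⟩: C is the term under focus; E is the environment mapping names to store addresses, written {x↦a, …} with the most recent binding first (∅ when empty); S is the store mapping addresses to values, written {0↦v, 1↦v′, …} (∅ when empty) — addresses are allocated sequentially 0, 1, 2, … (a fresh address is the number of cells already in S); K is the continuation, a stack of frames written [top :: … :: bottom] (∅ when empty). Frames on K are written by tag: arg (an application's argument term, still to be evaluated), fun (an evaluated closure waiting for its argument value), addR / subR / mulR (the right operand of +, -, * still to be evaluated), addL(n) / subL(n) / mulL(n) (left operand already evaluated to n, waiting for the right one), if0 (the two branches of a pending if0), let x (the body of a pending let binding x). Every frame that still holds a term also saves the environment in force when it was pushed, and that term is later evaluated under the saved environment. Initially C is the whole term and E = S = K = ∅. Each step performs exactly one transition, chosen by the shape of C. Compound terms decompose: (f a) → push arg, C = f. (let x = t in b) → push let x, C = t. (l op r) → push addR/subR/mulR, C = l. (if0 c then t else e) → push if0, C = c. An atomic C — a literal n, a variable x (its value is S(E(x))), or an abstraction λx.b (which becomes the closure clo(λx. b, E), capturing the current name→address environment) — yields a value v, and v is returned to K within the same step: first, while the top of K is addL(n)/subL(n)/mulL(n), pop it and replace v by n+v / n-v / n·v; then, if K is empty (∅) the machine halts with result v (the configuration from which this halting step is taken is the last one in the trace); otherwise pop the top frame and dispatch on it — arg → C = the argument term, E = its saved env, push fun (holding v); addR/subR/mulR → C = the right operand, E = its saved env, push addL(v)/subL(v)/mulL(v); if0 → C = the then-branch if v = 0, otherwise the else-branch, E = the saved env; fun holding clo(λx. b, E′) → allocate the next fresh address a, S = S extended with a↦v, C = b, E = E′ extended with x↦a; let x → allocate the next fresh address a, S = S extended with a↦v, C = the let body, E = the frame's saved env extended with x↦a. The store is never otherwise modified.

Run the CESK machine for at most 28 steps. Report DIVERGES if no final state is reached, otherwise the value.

Answer: -5

Machine steps:
step 0: [C=((-2 + -4) + ((λv. v) 1)) | E=∅ | S=∅ | K=∅]
step 1: [C=(-2 + -4) | E=∅ | S=∅ | K=[addR]]
step 2: [C=-2 | E=∅ | S=∅ | K=[addR :: addR]]
step 3: [C=-4 | E=∅ | S=∅ | K=[addL(-2) :: addR]]
step 4: [C=((λv. v) 1) | E=∅ | S=∅ | K=[addL(-6)]]
step 5: [C=(λv. v) | E=∅ | S=∅ | K=[arg :: addL(-6)]]
step 6: [C=1 | E=∅ | S=∅ | K=[fun :: addL(-6)]]
step 7: [C=v | E={v↦0} | S={0↦1} | K=[addL(-6)]]
→ final value -5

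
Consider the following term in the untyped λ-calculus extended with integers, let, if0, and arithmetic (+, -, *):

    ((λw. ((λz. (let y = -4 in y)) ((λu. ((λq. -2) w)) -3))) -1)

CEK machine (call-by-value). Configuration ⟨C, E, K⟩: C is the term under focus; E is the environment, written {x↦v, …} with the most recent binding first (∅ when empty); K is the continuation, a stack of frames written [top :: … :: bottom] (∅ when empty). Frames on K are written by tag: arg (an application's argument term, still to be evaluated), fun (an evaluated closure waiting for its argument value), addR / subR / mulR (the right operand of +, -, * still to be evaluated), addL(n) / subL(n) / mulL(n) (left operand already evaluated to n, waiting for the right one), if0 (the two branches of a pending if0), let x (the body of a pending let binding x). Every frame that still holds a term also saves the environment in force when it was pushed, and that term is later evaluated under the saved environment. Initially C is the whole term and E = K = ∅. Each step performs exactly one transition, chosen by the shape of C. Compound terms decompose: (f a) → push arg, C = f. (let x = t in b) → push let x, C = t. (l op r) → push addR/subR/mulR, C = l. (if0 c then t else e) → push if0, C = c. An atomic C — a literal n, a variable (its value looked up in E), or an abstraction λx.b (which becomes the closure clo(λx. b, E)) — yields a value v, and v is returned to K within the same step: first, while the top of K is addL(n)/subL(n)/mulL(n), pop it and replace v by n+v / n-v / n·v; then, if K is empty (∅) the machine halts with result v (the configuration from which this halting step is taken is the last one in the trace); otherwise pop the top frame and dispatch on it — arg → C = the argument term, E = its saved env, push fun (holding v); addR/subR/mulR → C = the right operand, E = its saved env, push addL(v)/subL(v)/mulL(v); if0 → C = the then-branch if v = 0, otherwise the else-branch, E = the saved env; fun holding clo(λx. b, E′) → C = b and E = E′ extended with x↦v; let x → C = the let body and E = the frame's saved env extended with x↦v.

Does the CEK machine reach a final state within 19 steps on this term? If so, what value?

Answer: -4

Derivation:
t=0: [C=((λw. ((λz. (let y = -4 in y)) ((λu. ((λq. -2) w)) -3))) -1) | E=∅ | K=∅]
t=1: [C=(λw. ((λz. (let y = -4 in y)) ((λu. ((λq. -2) w)) -3))) | E=∅ | K=[arg]]
t=2: [C=-1 | E=∅ | K=[fun]]
t=3: [C=((λz. (let y = -4 in y)) ((λu. ((λq. -2) w)) -3)) | E={w↦-1} | K=∅]
t=4: [C=(λz. (let y = -4 in y)) | E={w↦-1} | K=[arg]]
t=5: [C=((λu. ((λq. -2) w)) -3) | E={w↦-1} | K=[fun]]
t=6: [C=(λu. ((λq. -2) w)) | E={w↦-1} | K=[arg :: fun]]
t=7: [C=-3 | E={w↦-1} | K=[fun :: fun]]
t=8: [C=((λq. -2) w) | E={u↦-3, w↦-1} | K=[fun]]
t=9: [C=(λq. -2) | E={u↦-3, w↦-1} | K=[arg :: fun]]
t=10: [C=w | E={u↦-3, w↦-1} | K=[fun :: fun]]
t=11: [C=-2 | E={q↦-1, u↦-3, w↦-1} | K=[fun]]
t=12: [C=(let y = -4 in y) | E={z↦-2, w↦-1} | K=∅]
t=13: [C=-4 | E={z↦-2, w↦-1} | K=[let y]]
t=14: [C=y | E={y↦-4, z↦-2, w↦-1} | K=∅]
→ final value -4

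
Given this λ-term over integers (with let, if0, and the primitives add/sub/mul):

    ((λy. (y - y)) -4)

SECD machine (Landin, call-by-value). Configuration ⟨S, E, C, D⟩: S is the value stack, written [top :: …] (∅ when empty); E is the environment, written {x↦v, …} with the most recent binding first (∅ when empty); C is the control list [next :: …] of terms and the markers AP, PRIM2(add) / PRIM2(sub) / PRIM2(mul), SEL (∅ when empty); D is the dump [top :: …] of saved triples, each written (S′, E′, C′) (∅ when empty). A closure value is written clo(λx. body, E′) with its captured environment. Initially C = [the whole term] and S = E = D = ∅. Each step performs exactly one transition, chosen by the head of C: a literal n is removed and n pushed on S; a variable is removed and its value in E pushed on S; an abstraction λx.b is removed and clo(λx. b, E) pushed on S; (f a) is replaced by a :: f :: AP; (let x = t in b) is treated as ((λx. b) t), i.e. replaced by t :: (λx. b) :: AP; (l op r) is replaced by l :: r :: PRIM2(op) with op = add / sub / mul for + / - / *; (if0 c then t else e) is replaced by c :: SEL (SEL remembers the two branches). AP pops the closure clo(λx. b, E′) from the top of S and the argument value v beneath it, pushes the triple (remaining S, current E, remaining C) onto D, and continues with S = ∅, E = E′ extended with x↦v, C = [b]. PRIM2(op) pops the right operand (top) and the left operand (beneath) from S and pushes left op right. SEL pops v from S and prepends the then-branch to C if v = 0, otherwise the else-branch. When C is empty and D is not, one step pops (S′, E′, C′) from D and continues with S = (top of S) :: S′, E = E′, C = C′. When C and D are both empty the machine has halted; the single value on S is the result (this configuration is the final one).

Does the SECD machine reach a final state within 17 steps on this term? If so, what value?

Answer: 0

Machine steps:
0. <S=∅, E=∅, C=[((λy. (y - y)) -4)], D=∅>
1. <S=∅, E=∅, C=[-4 :: (λy. (y - y)) :: AP], D=∅>
2. <S=[-4], E=∅, C=[(λy. (y - y)) :: AP], D=∅>
3. <S=[clo(λy. (y - y), ∅) :: -4], E=∅, C=[AP], D=∅>
4. <S=∅, E={y↦-4}, C=[(y - y)], D=[(∅, ∅, ∅)]>
5. <S=∅, E={y↦-4}, C=[y :: y :: PRIM2(sub)], D=[(∅, ∅, ∅)]>
6. <S=[-4], E={y↦-4}, C=[y :: PRIM2(sub)], D=[(∅, ∅, ∅)]>
7. <S=[-4 :: -4], E={y↦-4}, C=[PRIM2(sub)], D=[(∅, ∅, ∅)]>
8. <S=[0], E={y↦-4}, C=∅, D=[(∅, ∅, ∅)]>
9. <S=[0], E=∅, C=∅, D=∅>
→ final value 0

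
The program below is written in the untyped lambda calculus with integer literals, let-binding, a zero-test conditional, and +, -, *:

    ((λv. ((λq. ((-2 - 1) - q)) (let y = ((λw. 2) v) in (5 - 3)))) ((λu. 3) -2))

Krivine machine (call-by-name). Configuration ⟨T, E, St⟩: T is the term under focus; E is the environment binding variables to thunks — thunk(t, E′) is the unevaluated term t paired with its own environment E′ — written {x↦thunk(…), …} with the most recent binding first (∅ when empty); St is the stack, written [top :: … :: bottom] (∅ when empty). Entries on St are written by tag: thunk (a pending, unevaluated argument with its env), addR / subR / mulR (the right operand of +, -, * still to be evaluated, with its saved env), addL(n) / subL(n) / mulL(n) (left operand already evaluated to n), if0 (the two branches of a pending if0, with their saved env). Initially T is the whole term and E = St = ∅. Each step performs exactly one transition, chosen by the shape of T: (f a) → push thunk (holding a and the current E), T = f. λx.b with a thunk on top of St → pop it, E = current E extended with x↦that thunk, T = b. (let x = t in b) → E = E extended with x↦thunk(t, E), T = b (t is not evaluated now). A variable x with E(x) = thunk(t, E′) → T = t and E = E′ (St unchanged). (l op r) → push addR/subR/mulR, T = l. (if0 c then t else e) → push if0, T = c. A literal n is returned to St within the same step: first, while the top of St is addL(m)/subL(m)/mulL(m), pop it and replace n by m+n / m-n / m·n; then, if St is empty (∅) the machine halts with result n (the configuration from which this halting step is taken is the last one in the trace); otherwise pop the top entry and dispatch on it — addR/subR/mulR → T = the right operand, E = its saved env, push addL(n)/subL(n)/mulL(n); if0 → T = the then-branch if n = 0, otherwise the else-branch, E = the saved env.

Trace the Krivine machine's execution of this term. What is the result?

Answer: -5

Machine steps:
t=0: ⟨T=((λv. ((λq. ((-2 - 1) - q)) (let y = ((λw. 2) v) in (5 - 3)))) ((λu. 3) -2)); E=∅; St=∅⟩
t=1: ⟨T=(λv. ((λq. ((-2 - 1) - q)) (let y = ((λw. 2) v) in (5 - 3)))); E=∅; St=[thunk]⟩
t=2: ⟨T=((λq. ((-2 - 1) - q)) (let y = ((λw. 2) v) in (5 - 3))); E={v↦thunk(((λu. 3) -2), ∅)}; St=∅⟩
t=3: ⟨T=(λq. ((-2 - 1) - q)); E={v↦thunk(((λu. 3) -2), ∅)}; St=[thunk]⟩
t=4: ⟨T=((-2 - 1) - q); E={q↦thunk((let y = ((λw. 2) v) in (5 - 3)), {v↦thunk(((λu. 3) -2), ∅)}), v↦thunk(((λu. 3) -2), ∅)}; St=∅⟩
t=5: ⟨T=(-2 - 1); E={q↦thunk((let y = ((λw. 2) v) in (5 - 3)), {v↦thunk(((λu. 3) -2), ∅)}), v↦thunk(((λu. 3) -2), ∅)}; St=[subR]⟩
t=6: ⟨T=-2; E={q↦thunk((let y = ((λw. 2) v) in (5 - 3)), {v↦thunk(((λu. 3) -2), ∅)}), v↦thunk(((λu. 3) -2), ∅)}; St=[subR :: subR]⟩
t=7: ⟨T=1; E={q↦thunk((let y = ((λw. 2) v) in (5 - 3)), {v↦thunk(((λu. 3) -2), ∅)}), v↦thunk(((λu. 3) -2), ∅)}; St=[subL(-2) :: subR]⟩
t=8: ⟨T=q; E={q↦thunk((let y = ((λw. 2) v) in (5 - 3)), {v↦thunk(((λu. 3) -2), ∅)}), v↦thunk(((λu. 3) -2), ∅)}; St=[subL(-3)]⟩
t=9: ⟨T=(let y = ((λw. 2) v) in (5 - 3)); E={v↦thunk(((λu. 3) -2), ∅)}; St=[subL(-3)]⟩
t=10: ⟨T=(5 - 3); E={y↦thunk(((λw. 2) v), {v↦thunk(((λu. 3) -2), ∅)}), v↦thunk(((λu. 3) -2), ∅)}; St=[subL(-3)]⟩
t=11: ⟨T=5; E={y↦thunk(((λw. 2) v), {v↦thunk(((λu. 3) -2), ∅)}), v↦thunk(((λu. 3) -2), ∅)}; St=[subR :: subL(-3)]⟩
t=12: ⟨T=3; E={y↦thunk(((λw. 2) v), {v↦thunk(((λu. 3) -2), ∅)}), v↦thunk(((λu. 3) -2), ∅)}; St=[subL(5) :: subL(-3)]⟩
→ final value -5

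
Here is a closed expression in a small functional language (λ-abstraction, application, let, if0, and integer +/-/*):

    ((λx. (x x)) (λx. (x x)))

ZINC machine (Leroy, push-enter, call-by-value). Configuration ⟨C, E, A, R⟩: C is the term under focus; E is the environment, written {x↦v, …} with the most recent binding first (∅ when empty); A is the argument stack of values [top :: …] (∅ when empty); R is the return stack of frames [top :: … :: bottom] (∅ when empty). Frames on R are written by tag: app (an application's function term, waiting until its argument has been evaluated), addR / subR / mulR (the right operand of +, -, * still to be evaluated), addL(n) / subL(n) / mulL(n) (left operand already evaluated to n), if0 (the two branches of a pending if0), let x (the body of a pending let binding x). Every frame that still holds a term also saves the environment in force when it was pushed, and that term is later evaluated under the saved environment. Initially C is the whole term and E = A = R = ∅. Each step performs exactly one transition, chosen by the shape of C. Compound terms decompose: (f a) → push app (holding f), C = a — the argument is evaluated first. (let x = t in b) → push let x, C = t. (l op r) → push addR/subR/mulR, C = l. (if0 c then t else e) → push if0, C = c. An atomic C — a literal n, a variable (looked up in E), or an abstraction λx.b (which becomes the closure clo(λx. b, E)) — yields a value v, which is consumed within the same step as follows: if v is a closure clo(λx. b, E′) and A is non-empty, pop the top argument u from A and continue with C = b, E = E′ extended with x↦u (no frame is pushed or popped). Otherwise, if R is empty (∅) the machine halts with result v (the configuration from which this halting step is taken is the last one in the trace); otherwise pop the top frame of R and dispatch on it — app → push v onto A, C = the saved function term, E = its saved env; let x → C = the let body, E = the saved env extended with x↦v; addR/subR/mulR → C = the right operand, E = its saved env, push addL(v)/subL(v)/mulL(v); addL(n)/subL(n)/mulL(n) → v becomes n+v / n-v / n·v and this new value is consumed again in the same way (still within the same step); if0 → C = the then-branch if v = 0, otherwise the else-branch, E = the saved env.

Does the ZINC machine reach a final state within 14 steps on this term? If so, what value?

Answer: DIVERGES (no final state within 14 steps)

Machine steps:
0. ⟨C=((λx. (x x)) (λx. (x x))); E=∅; A=∅; R=∅⟩
1. ⟨C=(λx. (x x)); E=∅; A=∅; R=[app]⟩
2. ⟨C=(λx. (x x)); E=∅; A=[clo(λx. (x x), ∅)]; R=∅⟩
3. ⟨C=(x x); E={x↦clo(λx. (x x), ∅)}; A=∅; R=∅⟩
4. ⟨C=x; E={x↦clo(λx. (x x), ∅)}; A=∅; R=[app]⟩
5. ⟨C=x; E={x↦clo(λx. (x x), ∅)}; A=[clo(λx. (x x), ∅)]; R=∅⟩
… configuration repeats with period 3 (steps 3–5 recur indefinitely) …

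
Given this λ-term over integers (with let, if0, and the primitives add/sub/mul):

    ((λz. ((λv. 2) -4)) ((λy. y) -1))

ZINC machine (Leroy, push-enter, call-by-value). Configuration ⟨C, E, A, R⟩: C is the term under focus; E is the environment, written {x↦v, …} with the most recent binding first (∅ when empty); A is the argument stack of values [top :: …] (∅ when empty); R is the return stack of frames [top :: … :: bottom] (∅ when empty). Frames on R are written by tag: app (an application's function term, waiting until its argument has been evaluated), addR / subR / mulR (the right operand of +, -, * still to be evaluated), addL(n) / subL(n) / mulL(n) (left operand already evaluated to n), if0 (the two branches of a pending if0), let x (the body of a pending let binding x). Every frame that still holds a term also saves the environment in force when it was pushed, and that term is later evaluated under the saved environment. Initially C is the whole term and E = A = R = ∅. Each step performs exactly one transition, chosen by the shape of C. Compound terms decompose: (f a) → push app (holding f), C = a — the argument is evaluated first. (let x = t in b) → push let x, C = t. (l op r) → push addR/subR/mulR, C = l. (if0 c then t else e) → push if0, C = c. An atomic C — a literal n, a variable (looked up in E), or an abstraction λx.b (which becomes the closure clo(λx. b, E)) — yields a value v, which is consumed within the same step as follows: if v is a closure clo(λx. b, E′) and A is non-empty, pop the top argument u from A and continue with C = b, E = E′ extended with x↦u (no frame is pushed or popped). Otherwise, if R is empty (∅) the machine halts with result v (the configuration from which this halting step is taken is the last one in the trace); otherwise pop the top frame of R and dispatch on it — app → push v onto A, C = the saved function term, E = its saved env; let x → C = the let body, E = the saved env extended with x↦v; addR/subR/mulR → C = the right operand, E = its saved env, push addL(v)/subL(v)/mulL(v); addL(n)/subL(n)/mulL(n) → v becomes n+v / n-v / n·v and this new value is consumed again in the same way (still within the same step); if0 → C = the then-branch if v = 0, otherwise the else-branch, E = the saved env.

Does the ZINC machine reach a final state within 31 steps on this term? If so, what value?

0. <C=((λz. ((λv. 2) -4)) ((λy. y) -1)), E=∅, A=∅, R=∅>
1. <C=((λy. y) -1), E=∅, A=∅, R=[app]>
2. <C=-1, E=∅, A=∅, R=[app :: app]>
3. <C=(λy. y), E=∅, A=[-1], R=[app]>
4. <C=y, E={y↦-1}, A=∅, R=[app]>
5. <C=(λz. ((λv. 2) -4)), E=∅, A=[-1], R=∅>
6. <C=((λv. 2) -4), E={z↦-1}, A=∅, R=∅>
7. <C=-4, E={z↦-1}, A=∅, R=[app]>
8. <C=(λv. 2), E={z↦-1}, A=[-4], R=∅>
9. <C=2, E={v↦-4, z↦-1}, A=∅, R=∅>
→ final value 2

Answer: 2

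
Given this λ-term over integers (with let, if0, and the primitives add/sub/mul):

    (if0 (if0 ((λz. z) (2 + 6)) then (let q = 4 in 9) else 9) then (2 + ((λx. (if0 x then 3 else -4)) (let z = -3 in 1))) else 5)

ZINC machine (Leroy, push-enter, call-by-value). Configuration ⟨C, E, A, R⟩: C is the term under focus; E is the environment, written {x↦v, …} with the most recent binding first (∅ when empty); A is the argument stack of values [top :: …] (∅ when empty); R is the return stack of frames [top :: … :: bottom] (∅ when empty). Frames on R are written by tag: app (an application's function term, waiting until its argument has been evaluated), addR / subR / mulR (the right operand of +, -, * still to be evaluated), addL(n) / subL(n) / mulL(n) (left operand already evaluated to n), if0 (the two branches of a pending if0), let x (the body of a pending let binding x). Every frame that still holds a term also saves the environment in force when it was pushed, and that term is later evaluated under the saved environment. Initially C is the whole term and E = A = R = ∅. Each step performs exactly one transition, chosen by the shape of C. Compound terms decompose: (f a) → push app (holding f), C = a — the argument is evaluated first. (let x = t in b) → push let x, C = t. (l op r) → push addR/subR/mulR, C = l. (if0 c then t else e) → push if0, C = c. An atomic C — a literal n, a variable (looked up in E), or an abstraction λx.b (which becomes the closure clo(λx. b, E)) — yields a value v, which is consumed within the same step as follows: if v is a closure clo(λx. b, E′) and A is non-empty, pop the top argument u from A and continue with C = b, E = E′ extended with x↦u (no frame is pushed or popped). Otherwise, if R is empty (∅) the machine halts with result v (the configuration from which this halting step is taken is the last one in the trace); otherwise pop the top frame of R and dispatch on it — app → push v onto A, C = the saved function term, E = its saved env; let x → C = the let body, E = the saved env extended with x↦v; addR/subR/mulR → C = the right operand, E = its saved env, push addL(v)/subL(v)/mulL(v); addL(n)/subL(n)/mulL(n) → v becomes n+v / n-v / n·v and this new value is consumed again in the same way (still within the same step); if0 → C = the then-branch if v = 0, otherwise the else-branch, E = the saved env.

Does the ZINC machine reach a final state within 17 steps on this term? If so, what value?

[0] [C=(if0 (if0 ((λz. z) (2 + 6)) then (let q = 4 in 9) else 9) then (2 + ((λx. (if0 x then 3 else -4)) (let z = -3 in 1))) else 5) | E=∅ | A=∅ | R=∅]
[1] [C=(if0 ((λz. z) (2 + 6)) then (let q = 4 in 9) else 9) | E=∅ | A=∅ | R=[if0]]
[2] [C=((λz. z) (2 + 6)) | E=∅ | A=∅ | R=[if0 :: if0]]
[3] [C=(2 + 6) | E=∅ | A=∅ | R=[app :: if0 :: if0]]
[4] [C=2 | E=∅ | A=∅ | R=[addR :: app :: if0 :: if0]]
[5] [C=6 | E=∅ | A=∅ | R=[addL(2) :: app :: if0 :: if0]]
[6] [C=(λz. z) | E=∅ | A=[8] | R=[if0 :: if0]]
[7] [C=z | E={z↦8} | A=∅ | R=[if0 :: if0]]
[8] [C=9 | E=∅ | A=∅ | R=[if0]]
[9] [C=5 | E=∅ | A=∅ | R=∅]
→ final value 5

Answer: 5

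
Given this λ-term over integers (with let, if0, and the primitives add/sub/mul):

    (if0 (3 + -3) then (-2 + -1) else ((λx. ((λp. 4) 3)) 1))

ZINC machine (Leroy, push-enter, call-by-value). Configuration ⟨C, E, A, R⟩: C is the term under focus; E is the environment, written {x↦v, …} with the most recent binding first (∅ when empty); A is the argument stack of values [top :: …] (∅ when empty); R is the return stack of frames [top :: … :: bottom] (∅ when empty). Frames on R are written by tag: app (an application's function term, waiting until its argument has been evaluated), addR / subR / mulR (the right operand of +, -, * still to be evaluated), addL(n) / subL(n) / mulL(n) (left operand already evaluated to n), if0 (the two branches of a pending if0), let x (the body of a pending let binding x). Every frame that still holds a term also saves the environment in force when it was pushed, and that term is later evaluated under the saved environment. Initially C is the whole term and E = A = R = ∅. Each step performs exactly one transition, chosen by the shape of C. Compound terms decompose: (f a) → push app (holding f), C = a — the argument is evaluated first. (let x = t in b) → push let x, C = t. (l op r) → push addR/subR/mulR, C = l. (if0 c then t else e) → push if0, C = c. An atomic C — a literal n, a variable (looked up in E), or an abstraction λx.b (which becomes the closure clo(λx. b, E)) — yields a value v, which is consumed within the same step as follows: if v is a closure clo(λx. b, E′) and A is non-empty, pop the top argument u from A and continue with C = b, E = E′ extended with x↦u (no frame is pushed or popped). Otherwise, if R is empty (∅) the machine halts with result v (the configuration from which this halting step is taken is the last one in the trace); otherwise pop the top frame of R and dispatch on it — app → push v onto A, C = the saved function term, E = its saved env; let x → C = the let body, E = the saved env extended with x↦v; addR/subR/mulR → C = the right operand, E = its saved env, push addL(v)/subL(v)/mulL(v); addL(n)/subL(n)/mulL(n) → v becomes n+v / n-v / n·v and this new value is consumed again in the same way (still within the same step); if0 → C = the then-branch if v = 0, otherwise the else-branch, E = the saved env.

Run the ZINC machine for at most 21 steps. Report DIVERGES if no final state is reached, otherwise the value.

Answer: -3

Derivation:
t=0: ⟨C=(if0 (3 + -3) then (-2 + -1) else ((λx. ((λp. 4) 3)) 1)); E=∅; A=∅; R=∅⟩
t=1: ⟨C=(3 + -3); E=∅; A=∅; R=[if0]⟩
t=2: ⟨C=3; E=∅; A=∅; R=[addR :: if0]⟩
t=3: ⟨C=-3; E=∅; A=∅; R=[addL(3) :: if0]⟩
t=4: ⟨C=(-2 + -1); E=∅; A=∅; R=∅⟩
t=5: ⟨C=-2; E=∅; A=∅; R=[addR]⟩
t=6: ⟨C=-1; E=∅; A=∅; R=[addL(-2)]⟩
→ final value -3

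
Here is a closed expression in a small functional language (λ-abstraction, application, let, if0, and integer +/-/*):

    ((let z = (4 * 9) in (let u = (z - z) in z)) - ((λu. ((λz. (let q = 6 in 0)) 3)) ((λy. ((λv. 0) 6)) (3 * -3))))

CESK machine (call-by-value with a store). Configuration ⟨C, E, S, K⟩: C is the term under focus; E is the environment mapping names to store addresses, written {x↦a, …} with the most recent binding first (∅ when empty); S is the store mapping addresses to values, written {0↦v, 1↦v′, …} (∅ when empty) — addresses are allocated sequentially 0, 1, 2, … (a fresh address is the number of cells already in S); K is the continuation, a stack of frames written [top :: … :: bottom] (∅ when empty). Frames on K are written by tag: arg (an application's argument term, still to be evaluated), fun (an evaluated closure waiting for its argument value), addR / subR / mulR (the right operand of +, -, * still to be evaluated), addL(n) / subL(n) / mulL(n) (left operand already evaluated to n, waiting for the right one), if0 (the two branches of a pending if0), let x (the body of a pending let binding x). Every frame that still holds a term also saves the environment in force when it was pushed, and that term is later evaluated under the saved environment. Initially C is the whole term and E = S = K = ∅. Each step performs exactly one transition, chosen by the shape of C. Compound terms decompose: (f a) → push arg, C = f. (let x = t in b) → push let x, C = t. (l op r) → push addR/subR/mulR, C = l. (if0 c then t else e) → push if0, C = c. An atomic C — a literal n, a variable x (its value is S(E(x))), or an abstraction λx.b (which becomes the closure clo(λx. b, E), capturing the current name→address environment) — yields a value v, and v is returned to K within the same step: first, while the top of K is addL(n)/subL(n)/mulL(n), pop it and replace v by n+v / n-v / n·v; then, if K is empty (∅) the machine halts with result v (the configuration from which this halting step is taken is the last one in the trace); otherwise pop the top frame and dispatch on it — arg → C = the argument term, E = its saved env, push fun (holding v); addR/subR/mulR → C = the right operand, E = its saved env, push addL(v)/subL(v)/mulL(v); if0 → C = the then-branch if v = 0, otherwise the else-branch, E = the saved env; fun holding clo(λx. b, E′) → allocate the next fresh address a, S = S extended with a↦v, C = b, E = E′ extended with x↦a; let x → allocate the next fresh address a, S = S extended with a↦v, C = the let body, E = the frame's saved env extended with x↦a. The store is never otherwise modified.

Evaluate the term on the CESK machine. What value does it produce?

step 0: ⟨C=((let z = (4 * 9) in (let u = (z - z) in z)) - ((λu. ((λz. (let q = 6 in 0)) 3)) ((λy. ((λv. 0) 6)) (3 * -3)))); E=∅; S=∅; K=∅⟩
step 1: ⟨C=(let z = (4 * 9) in (let u = (z - z) in z)); E=∅; S=∅; K=[subR]⟩
step 2: ⟨C=(4 * 9); E=∅; S=∅; K=[let z :: subR]⟩
step 3: ⟨C=4; E=∅; S=∅; K=[mulR :: let z :: subR]⟩
step 4: ⟨C=9; E=∅; S=∅; K=[mulL(4) :: let z :: subR]⟩
step 5: ⟨C=(let u = (z - z) in z); E={z↦0}; S={0↦36}; K=[subR]⟩
step 6: ⟨C=(z - z); E={z↦0}; S={0↦36}; K=[let u :: subR]⟩
step 7: ⟨C=z; E={z↦0}; S={0↦36}; K=[subR :: let u :: subR]⟩
step 8: ⟨C=z; E={z↦0}; S={0↦36}; K=[subL(36) :: let u :: subR]⟩
step 9: ⟨C=z; E={u↦1, z↦0}; S={0↦36, 1↦0}; K=[subR]⟩
step 10: ⟨C=((λu. ((λz. (let q = 6 in 0)) 3)) ((λy. ((λv. 0) 6)) (3 * -3))); E=∅; S={0↦36, 1↦0}; K=[subL(36)]⟩
step 11: ⟨C=(λu. ((λz. (let q = 6 in 0)) 3)); E=∅; S={0↦36, 1↦0}; K=[arg :: subL(36)]⟩
step 12: ⟨C=((λy. ((λv. 0) 6)) (3 * -3)); E=∅; S={0↦36, 1↦0}; K=[fun :: subL(36)]⟩
step 13: ⟨C=(λy. ((λv. 0) 6)); E=∅; S={0↦36, 1↦0}; K=[arg :: fun :: subL(36)]⟩
step 14: ⟨C=(3 * -3); E=∅; S={0↦36, 1↦0}; K=[fun :: fun :: subL(36)]⟩
step 15: ⟨C=3; E=∅; S={0↦36, 1↦0}; K=[mulR :: fun :: fun :: subL(36)]⟩
step 16: ⟨C=-3; E=∅; S={0↦36, 1↦0}; K=[mulL(3) :: fun :: fun :: subL(36)]⟩
step 17: ⟨C=((λv. 0) 6); E={y↦2}; S={0↦36, 1↦0, 2↦-9}; K=[fun :: subL(36)]⟩
step 18: ⟨C=(λv. 0); E={y↦2}; S={0↦36, 1↦0, 2↦-9}; K=[arg :: fun :: subL(36)]⟩
step 19: ⟨C=6; E={y↦2}; S={0↦36, 1↦0, 2↦-9}; K=[fun :: fun :: subL(36)]⟩
step 20: ⟨C=0; E={v↦3, y↦2}; S={0↦36, 1↦0, 2↦-9, 3↦6}; K=[fun :: subL(36)]⟩
step 21: ⟨C=((λz. (let q = 6 in 0)) 3); E={u↦4}; S={0↦36, 1↦0, 2↦-9, 3↦6, 4↦0}; K=[subL(36)]⟩
step 22: ⟨C=(λz. (let q = 6 in 0)); E={u↦4}; S={0↦36, 1↦0, 2↦-9, 3↦6, 4↦0}; K=[arg :: subL(36)]⟩
step 23: ⟨C=3; E={u↦4}; S={0↦36, 1↦0, 2↦-9, 3↦6, 4↦0}; K=[fun :: subL(36)]⟩
step 24: ⟨C=(let q = 6 in 0); E={z↦5, u↦4}; S={0↦36, 1↦0, 2↦-9, 3↦6, 4↦0, 5↦3}; K=[subL(36)]⟩
step 25: ⟨C=6; E={z↦5, u↦4}; S={0↦36, 1↦0, 2↦-9, 3↦6, 4↦0, 5↦3}; K=[let q :: subL(36)]⟩
step 26: ⟨C=0; E={q↦6, z↦5, u↦4}; S={0↦36, 1↦0, 2↦-9, 3↦6, 4↦0, 5↦3, 6↦6}; K=[subL(36)]⟩
→ final value 36

Answer: 36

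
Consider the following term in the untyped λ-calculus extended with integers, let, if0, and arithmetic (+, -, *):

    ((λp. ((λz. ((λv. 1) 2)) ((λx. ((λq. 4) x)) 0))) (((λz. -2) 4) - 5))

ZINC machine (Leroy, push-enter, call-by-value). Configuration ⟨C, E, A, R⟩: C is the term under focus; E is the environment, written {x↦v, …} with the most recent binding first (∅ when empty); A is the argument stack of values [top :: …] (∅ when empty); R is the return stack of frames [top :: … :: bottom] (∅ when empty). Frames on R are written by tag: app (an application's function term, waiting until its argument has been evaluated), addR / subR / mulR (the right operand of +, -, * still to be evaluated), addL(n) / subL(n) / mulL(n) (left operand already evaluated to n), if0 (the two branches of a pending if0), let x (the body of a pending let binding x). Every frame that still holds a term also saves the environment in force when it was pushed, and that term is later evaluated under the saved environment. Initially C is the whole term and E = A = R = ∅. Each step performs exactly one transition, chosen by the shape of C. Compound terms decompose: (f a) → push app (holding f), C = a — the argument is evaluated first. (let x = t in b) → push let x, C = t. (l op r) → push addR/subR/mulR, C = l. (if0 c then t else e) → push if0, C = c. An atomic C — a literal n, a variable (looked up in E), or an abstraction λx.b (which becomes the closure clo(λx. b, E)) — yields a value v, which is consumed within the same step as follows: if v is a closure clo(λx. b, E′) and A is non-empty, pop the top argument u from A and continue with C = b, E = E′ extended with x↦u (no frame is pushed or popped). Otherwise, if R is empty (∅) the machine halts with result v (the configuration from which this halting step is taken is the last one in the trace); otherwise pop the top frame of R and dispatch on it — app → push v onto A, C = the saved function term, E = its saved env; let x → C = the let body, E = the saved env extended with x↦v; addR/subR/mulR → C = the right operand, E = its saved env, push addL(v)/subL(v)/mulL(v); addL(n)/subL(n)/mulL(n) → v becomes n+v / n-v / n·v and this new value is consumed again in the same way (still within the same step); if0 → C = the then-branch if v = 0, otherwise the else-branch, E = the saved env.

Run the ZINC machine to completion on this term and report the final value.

t=0: [C=((λp. ((λz. ((λv. 1) 2)) ((λx. ((λq. 4) x)) 0))) (((λz. -2) 4) - 5)) | E=∅ | A=∅ | R=∅]
t=1: [C=(((λz. -2) 4) - 5) | E=∅ | A=∅ | R=[app]]
t=2: [C=((λz. -2) 4) | E=∅ | A=∅ | R=[subR :: app]]
t=3: [C=4 | E=∅ | A=∅ | R=[app :: subR :: app]]
t=4: [C=(λz. -2) | E=∅ | A=[4] | R=[subR :: app]]
t=5: [C=-2 | E={z↦4} | A=∅ | R=[subR :: app]]
t=6: [C=5 | E=∅ | A=∅ | R=[subL(-2) :: app]]
t=7: [C=(λp. ((λz. ((λv. 1) 2)) ((λx. ((λq. 4) x)) 0))) | E=∅ | A=[-7] | R=∅]
t=8: [C=((λz. ((λv. 1) 2)) ((λx. ((λq. 4) x)) 0)) | E={p↦-7} | A=∅ | R=∅]
t=9: [C=((λx. ((λq. 4) x)) 0) | E={p↦-7} | A=∅ | R=[app]]
t=10: [C=0 | E={p↦-7} | A=∅ | R=[app :: app]]
t=11: [C=(λx. ((λq. 4) x)) | E={p↦-7} | A=[0] | R=[app]]
t=12: [C=((λq. 4) x) | E={x↦0, p↦-7} | A=∅ | R=[app]]
t=13: [C=x | E={x↦0, p↦-7} | A=∅ | R=[app :: app]]
t=14: [C=(λq. 4) | E={x↦0, p↦-7} | A=[0] | R=[app]]
t=15: [C=4 | E={q↦0, x↦0, p↦-7} | A=∅ | R=[app]]
t=16: [C=(λz. ((λv. 1) 2)) | E={p↦-7} | A=[4] | R=∅]
t=17: [C=((λv. 1) 2) | E={z↦4, p↦-7} | A=∅ | R=∅]
t=18: [C=2 | E={z↦4, p↦-7} | A=∅ | R=[app]]
t=19: [C=(λv. 1) | E={z↦4, p↦-7} | A=[2] | R=∅]
t=20: [C=1 | E={v↦2, z↦4, p↦-7} | A=∅ | R=∅]
→ final value 1

Answer: 1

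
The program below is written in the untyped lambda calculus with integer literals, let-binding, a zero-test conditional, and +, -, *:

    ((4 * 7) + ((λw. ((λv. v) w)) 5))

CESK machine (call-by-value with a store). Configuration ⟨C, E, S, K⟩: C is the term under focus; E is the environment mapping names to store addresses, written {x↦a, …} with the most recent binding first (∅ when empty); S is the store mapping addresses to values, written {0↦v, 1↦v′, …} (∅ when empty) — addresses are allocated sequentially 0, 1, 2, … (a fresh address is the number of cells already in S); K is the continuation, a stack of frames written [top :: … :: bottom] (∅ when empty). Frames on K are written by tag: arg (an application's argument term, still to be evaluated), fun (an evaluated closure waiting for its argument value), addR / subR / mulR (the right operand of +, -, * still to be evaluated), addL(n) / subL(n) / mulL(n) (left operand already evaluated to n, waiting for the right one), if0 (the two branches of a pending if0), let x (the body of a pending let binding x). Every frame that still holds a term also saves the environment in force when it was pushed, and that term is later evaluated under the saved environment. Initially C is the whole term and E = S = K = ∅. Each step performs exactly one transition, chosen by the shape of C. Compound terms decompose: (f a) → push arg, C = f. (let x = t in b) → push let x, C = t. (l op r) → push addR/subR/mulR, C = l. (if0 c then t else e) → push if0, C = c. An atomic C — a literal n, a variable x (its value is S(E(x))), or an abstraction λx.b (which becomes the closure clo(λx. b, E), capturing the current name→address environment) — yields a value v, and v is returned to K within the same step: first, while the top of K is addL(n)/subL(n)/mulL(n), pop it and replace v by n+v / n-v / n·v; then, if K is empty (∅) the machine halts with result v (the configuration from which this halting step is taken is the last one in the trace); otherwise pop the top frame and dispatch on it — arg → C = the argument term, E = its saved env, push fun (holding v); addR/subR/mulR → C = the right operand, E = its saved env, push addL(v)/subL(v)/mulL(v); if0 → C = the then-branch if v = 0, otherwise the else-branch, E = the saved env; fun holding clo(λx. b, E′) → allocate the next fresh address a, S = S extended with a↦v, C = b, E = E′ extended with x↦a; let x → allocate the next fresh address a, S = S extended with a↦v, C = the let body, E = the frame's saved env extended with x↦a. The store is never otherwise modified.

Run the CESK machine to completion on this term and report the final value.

Answer: 33

Derivation:
[0] <C=((4 * 7) + ((λw. ((λv. v) w)) 5)), E=∅, S=∅, K=∅>
[1] <C=(4 * 7), E=∅, S=∅, K=[addR]>
[2] <C=4, E=∅, S=∅, K=[mulR :: addR]>
[3] <C=7, E=∅, S=∅, K=[mulL(4) :: addR]>
[4] <C=((λw. ((λv. v) w)) 5), E=∅, S=∅, K=[addL(28)]>
[5] <C=(λw. ((λv. v) w)), E=∅, S=∅, K=[arg :: addL(28)]>
[6] <C=5, E=∅, S=∅, K=[fun :: addL(28)]>
[7] <C=((λv. v) w), E={w↦0}, S={0↦5}, K=[addL(28)]>
[8] <C=(λv. v), E={w↦0}, S={0↦5}, K=[arg :: addL(28)]>
[9] <C=w, E={w↦0}, S={0↦5}, K=[fun :: addL(28)]>
[10] <C=v, E={v↦1, w↦0}, S={0↦5, 1↦5}, K=[addL(28)]>
→ final value 33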